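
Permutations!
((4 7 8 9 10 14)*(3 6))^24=(14)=((3 6)(4 7 8 9 10 14))^24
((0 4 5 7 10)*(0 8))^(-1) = ((0 4 5 7 10 8))^(-1) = (0 8 10 7 5 4)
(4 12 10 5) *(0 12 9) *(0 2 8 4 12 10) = (0 10 5 12)(2 8 4 9) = [10, 1, 8, 3, 9, 12, 6, 7, 4, 2, 5, 11, 0]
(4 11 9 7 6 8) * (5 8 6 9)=(4 11 5 8)(7 9)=[0, 1, 2, 3, 11, 8, 6, 9, 4, 7, 10, 5]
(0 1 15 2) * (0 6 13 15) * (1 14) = (0 14 1)(2 6 13 15) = [14, 0, 6, 3, 4, 5, 13, 7, 8, 9, 10, 11, 12, 15, 1, 2]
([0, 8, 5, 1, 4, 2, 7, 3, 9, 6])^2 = (1 9 7)(3 8 6)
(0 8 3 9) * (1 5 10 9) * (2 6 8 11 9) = [11, 5, 6, 1, 4, 10, 8, 7, 3, 0, 2, 9] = (0 11 9)(1 5 10 2 6 8 3)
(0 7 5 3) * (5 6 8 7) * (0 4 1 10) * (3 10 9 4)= [5, 9, 2, 3, 1, 10, 8, 6, 7, 4, 0]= (0 5 10)(1 9 4)(6 8 7)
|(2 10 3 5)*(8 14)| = 4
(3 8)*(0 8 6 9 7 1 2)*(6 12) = (0 8 3 12 6 9 7 1 2) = [8, 2, 0, 12, 4, 5, 9, 1, 3, 7, 10, 11, 6]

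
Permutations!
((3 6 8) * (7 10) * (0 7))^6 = ((0 7 10)(3 6 8))^6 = (10)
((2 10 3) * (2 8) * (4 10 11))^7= (2 11 4 10 3 8)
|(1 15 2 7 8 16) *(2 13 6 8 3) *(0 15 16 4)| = 6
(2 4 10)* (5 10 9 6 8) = (2 4 9 6 8 5 10) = [0, 1, 4, 3, 9, 10, 8, 7, 5, 6, 2]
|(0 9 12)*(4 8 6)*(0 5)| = |(0 9 12 5)(4 8 6)| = 12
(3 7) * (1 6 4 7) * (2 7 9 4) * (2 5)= [0, 6, 7, 1, 9, 2, 5, 3, 8, 4]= (1 6 5 2 7 3)(4 9)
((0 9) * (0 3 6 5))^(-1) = (0 5 6 3 9)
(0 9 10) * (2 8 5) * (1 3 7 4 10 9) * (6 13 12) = (0 1 3 7 4 10)(2 8 5)(6 13 12) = [1, 3, 8, 7, 10, 2, 13, 4, 5, 9, 0, 11, 6, 12]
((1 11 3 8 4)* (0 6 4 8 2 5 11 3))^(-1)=(0 11 5 2 3 1 4 6)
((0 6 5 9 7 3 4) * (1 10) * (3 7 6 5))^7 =(0 5 9 6 3 4)(1 10)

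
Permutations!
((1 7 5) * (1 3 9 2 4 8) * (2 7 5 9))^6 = (9)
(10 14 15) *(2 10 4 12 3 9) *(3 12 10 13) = [0, 1, 13, 9, 10, 5, 6, 7, 8, 2, 14, 11, 12, 3, 15, 4] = (2 13 3 9)(4 10 14 15)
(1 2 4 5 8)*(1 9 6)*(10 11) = (1 2 4 5 8 9 6)(10 11) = [0, 2, 4, 3, 5, 8, 1, 7, 9, 6, 11, 10]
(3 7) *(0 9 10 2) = (0 9 10 2)(3 7) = [9, 1, 0, 7, 4, 5, 6, 3, 8, 10, 2]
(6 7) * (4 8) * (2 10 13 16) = [0, 1, 10, 3, 8, 5, 7, 6, 4, 9, 13, 11, 12, 16, 14, 15, 2] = (2 10 13 16)(4 8)(6 7)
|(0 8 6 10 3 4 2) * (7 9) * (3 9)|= |(0 8 6 10 9 7 3 4 2)|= 9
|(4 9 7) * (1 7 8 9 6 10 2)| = |(1 7 4 6 10 2)(8 9)| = 6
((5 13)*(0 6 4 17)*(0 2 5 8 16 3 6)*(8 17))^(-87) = (2 5 13 17)(3 8 6 16 4)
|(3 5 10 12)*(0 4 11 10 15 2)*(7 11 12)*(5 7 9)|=11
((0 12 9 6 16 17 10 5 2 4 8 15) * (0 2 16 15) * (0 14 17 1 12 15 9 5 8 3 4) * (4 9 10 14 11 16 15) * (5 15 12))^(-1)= (0 2 15 12 5 1 16 11 8 10 6 9 3 4)(14 17)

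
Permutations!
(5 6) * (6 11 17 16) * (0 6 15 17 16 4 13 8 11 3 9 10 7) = (0 6 5 3 9 10 7)(4 13 8 11 16 15 17) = [6, 1, 2, 9, 13, 3, 5, 0, 11, 10, 7, 16, 12, 8, 14, 17, 15, 4]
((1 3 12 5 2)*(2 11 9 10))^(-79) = ((1 3 12 5 11 9 10 2))^(-79) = (1 3 12 5 11 9 10 2)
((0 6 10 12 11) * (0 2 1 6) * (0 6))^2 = (0 10 11 1 6 12 2)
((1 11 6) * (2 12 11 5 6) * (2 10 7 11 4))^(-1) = ((1 5 6)(2 12 4)(7 11 10))^(-1) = (1 6 5)(2 4 12)(7 10 11)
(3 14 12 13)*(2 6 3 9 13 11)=(2 6 3 14 12 11)(9 13)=[0, 1, 6, 14, 4, 5, 3, 7, 8, 13, 10, 2, 11, 9, 12]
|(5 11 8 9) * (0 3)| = |(0 3)(5 11 8 9)| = 4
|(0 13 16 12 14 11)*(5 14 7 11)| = 6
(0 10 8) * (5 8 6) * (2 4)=(0 10 6 5 8)(2 4)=[10, 1, 4, 3, 2, 8, 5, 7, 0, 9, 6]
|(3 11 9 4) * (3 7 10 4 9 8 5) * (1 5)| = |(1 5 3 11 8)(4 7 10)| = 15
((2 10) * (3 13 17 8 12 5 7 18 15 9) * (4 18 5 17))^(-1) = (2 10)(3 9 15 18 4 13)(5 7)(8 17 12)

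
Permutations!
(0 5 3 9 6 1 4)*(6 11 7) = (0 5 3 9 11 7 6 1 4) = [5, 4, 2, 9, 0, 3, 1, 6, 8, 11, 10, 7]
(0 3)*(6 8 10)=(0 3)(6 8 10)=[3, 1, 2, 0, 4, 5, 8, 7, 10, 9, 6]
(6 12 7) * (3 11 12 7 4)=(3 11 12 4)(6 7)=[0, 1, 2, 11, 3, 5, 7, 6, 8, 9, 10, 12, 4]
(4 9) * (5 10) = (4 9)(5 10) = [0, 1, 2, 3, 9, 10, 6, 7, 8, 4, 5]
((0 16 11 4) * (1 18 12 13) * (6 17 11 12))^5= (0 18)(1 4)(6 16)(11 13)(12 17)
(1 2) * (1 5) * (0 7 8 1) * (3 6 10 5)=(0 7 8 1 2 3 6 10 5)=[7, 2, 3, 6, 4, 0, 10, 8, 1, 9, 5]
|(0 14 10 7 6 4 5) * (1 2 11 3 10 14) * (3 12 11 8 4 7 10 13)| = |(14)(0 1 2 8 4 5)(3 13)(6 7)(11 12)| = 6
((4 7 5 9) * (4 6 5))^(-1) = (4 7)(5 6 9)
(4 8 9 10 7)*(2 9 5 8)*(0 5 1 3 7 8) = (0 5)(1 3 7 4 2 9 10 8) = [5, 3, 9, 7, 2, 0, 6, 4, 1, 10, 8]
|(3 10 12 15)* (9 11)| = 4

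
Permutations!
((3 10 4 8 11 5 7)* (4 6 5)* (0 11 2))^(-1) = ((0 11 4 8 2)(3 10 6 5 7))^(-1) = (0 2 8 4 11)(3 7 5 6 10)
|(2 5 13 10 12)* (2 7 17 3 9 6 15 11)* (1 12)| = |(1 12 7 17 3 9 6 15 11 2 5 13 10)| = 13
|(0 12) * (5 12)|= 3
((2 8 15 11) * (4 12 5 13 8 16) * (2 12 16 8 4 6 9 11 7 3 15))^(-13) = (2 8)(3 7 15)(4 9 5 16 11 13 6 12)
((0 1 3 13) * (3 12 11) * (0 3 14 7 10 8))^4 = ((0 1 12 11 14 7 10 8)(3 13))^4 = (0 14)(1 7)(8 11)(10 12)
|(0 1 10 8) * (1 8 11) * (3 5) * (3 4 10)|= |(0 8)(1 3 5 4 10 11)|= 6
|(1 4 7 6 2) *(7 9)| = |(1 4 9 7 6 2)| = 6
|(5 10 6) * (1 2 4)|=3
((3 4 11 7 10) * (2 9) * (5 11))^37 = ((2 9)(3 4 5 11 7 10))^37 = (2 9)(3 4 5 11 7 10)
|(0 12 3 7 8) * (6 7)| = 6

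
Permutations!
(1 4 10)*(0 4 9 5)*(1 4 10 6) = (0 10 4 6 1 9 5) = [10, 9, 2, 3, 6, 0, 1, 7, 8, 5, 4]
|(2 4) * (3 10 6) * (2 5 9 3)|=|(2 4 5 9 3 10 6)|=7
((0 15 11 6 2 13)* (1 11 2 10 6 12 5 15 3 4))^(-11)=(0 13 2 15 5 12 11 1 4 3)(6 10)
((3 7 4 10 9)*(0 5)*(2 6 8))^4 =((0 5)(2 6 8)(3 7 4 10 9))^4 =(2 6 8)(3 9 10 4 7)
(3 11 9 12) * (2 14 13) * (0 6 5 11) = (0 6 5 11 9 12 3)(2 14 13) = [6, 1, 14, 0, 4, 11, 5, 7, 8, 12, 10, 9, 3, 2, 13]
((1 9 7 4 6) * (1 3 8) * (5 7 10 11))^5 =((1 9 10 11 5 7 4 6 3 8))^5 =(1 7)(3 11)(4 9)(5 8)(6 10)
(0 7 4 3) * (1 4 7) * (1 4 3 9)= (0 4 9 1 3)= [4, 3, 2, 0, 9, 5, 6, 7, 8, 1]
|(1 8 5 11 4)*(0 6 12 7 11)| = 9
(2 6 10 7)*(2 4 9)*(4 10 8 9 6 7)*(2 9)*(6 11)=[0, 1, 7, 3, 11, 5, 8, 10, 2, 9, 4, 6]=(2 7 10 4 11 6 8)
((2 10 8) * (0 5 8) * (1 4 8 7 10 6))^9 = (0 5 7 10)(1 6 2 8 4)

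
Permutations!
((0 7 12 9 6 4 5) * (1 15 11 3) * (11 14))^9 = (0 12 6 5 7 9 4)(1 3 11 14 15)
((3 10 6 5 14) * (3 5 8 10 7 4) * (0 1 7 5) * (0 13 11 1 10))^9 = (0 10 6 8)(1 7 4 3 5 14 13 11)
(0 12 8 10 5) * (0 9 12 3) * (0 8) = [3, 1, 2, 8, 4, 9, 6, 7, 10, 12, 5, 11, 0] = (0 3 8 10 5 9 12)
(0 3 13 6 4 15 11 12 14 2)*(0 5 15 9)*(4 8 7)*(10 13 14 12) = (0 3 14 2 5 15 11 10 13 6 8 7 4 9) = [3, 1, 5, 14, 9, 15, 8, 4, 7, 0, 13, 10, 12, 6, 2, 11]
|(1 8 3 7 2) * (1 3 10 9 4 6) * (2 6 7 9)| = |(1 8 10 2 3 9 4 7 6)| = 9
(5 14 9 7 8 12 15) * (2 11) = (2 11)(5 14 9 7 8 12 15) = [0, 1, 11, 3, 4, 14, 6, 8, 12, 7, 10, 2, 15, 13, 9, 5]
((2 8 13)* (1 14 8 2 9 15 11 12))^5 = (1 15 8 12 9 14 11 13)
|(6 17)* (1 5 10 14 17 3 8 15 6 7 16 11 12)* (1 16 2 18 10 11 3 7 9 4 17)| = |(1 5 11 12 16 3 8 15 6 7 2 18 10 14)(4 17 9)| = 42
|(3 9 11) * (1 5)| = |(1 5)(3 9 11)| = 6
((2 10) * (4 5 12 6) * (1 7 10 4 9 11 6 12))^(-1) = (12)(1 5 4 2 10 7)(6 11 9)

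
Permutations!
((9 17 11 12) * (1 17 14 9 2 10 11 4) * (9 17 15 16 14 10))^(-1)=((1 15 16 14 17 4)(2 9 10 11 12))^(-1)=(1 4 17 14 16 15)(2 12 11 10 9)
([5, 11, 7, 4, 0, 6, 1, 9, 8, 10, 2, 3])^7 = (11)(2 10 9 7)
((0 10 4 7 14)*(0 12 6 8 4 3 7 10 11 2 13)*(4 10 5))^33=((0 11 2 13)(3 7 14 12 6 8 10)(4 5))^33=(0 11 2 13)(3 8 12 7 10 6 14)(4 5)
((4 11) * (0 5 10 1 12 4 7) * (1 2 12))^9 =(0 5 10 2 12 4 11 7)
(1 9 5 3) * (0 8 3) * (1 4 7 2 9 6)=[8, 6, 9, 4, 7, 0, 1, 2, 3, 5]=(0 8 3 4 7 2 9 5)(1 6)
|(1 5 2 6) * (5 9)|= 5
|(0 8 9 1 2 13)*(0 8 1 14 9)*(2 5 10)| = 14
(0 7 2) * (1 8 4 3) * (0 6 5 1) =(0 7 2 6 5 1 8 4 3) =[7, 8, 6, 0, 3, 1, 5, 2, 4]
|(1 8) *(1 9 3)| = 4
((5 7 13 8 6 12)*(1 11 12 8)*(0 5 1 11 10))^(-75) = (0 12 7 10 11 5 1 13)(6 8)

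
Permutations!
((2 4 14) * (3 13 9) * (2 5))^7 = ((2 4 14 5)(3 13 9))^7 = (2 5 14 4)(3 13 9)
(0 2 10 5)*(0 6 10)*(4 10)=(0 2)(4 10 5 6)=[2, 1, 0, 3, 10, 6, 4, 7, 8, 9, 5]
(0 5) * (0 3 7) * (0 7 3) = (7)(0 5) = [5, 1, 2, 3, 4, 0, 6, 7]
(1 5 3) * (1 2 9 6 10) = (1 5 3 2 9 6 10) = [0, 5, 9, 2, 4, 3, 10, 7, 8, 6, 1]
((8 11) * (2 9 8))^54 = (2 8)(9 11)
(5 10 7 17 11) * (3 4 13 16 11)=(3 4 13 16 11 5 10 7 17)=[0, 1, 2, 4, 13, 10, 6, 17, 8, 9, 7, 5, 12, 16, 14, 15, 11, 3]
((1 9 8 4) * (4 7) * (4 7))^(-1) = (1 4 8 9)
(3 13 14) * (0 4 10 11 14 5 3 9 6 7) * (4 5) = (0 5 3 13 4 10 11 14 9 6 7) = [5, 1, 2, 13, 10, 3, 7, 0, 8, 6, 11, 14, 12, 4, 9]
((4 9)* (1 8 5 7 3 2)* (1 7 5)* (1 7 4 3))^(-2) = ((1 8 7)(2 4 9 3))^(-2) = (1 8 7)(2 9)(3 4)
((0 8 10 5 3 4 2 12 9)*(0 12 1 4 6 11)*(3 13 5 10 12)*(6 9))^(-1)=(0 11 6 12 8)(1 2 4)(3 9)(5 13)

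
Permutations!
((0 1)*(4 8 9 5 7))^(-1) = (0 1)(4 7 5 9 8)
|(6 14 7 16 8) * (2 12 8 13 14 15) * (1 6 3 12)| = |(1 6 15 2)(3 12 8)(7 16 13 14)| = 12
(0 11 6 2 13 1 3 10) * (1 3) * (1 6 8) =[11, 6, 13, 10, 4, 5, 2, 7, 1, 9, 0, 8, 12, 3] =(0 11 8 1 6 2 13 3 10)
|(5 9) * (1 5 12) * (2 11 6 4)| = 4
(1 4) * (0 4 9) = (0 4 1 9) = [4, 9, 2, 3, 1, 5, 6, 7, 8, 0]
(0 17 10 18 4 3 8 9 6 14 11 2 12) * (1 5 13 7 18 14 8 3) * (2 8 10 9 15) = [17, 5, 12, 3, 1, 13, 10, 18, 15, 6, 14, 8, 0, 7, 11, 2, 16, 9, 4] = (0 17 9 6 10 14 11 8 15 2 12)(1 5 13 7 18 4)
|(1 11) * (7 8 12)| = 6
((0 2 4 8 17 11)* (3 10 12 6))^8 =((0 2 4 8 17 11)(3 10 12 6))^8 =(0 4 17)(2 8 11)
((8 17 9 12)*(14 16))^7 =((8 17 9 12)(14 16))^7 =(8 12 9 17)(14 16)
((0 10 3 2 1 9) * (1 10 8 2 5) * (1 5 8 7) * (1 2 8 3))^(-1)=(0 9 1 10 2 7)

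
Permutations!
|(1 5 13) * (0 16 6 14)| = 12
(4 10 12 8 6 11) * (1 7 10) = (1 7 10 12 8 6 11 4) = [0, 7, 2, 3, 1, 5, 11, 10, 6, 9, 12, 4, 8]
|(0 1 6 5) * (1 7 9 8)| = 7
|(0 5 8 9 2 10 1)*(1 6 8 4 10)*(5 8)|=20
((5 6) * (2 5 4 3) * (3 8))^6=((2 5 6 4 8 3))^6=(8)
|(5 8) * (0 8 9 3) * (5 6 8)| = |(0 5 9 3)(6 8)| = 4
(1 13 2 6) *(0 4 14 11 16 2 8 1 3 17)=[4, 13, 6, 17, 14, 5, 3, 7, 1, 9, 10, 16, 12, 8, 11, 15, 2, 0]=(0 4 14 11 16 2 6 3 17)(1 13 8)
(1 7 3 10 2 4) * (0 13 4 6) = (0 13 4 1 7 3 10 2 6) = [13, 7, 6, 10, 1, 5, 0, 3, 8, 9, 2, 11, 12, 4]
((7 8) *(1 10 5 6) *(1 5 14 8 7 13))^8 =(1 8 10 13 14)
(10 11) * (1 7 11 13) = (1 7 11 10 13) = [0, 7, 2, 3, 4, 5, 6, 11, 8, 9, 13, 10, 12, 1]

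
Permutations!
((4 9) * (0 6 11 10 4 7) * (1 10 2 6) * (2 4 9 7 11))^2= (0 10 11 7 1 9 4)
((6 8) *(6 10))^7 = (6 8 10)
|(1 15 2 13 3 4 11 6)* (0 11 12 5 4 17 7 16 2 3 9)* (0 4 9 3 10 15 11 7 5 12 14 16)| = |(0 7)(1 11 6)(2 13 3 17 5 9 4 14 16)(10 15)| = 18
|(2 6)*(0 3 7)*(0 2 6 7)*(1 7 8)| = |(0 3)(1 7 2 8)| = 4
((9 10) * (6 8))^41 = (6 8)(9 10)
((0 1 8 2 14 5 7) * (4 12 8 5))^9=((0 1 5 7)(2 14 4 12 8))^9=(0 1 5 7)(2 8 12 4 14)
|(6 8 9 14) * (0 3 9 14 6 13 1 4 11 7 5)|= |(0 3 9 6 8 14 13 1 4 11 7 5)|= 12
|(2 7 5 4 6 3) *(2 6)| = |(2 7 5 4)(3 6)| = 4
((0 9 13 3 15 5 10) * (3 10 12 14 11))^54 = ((0 9 13 10)(3 15 5 12 14 11))^54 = (15)(0 13)(9 10)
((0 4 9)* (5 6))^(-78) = ((0 4 9)(5 6))^(-78) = (9)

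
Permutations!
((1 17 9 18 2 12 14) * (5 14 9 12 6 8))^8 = (1 5 6 18 12)(2 9 17 14 8)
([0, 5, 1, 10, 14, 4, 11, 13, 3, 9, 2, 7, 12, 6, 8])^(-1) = [0, 2, 10, 8, 5, 1, 13, 11, 14, 9, 3, 6, 12, 7, 4]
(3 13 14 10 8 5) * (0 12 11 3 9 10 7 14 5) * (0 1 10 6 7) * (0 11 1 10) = [12, 0, 2, 13, 4, 9, 7, 14, 10, 6, 8, 3, 1, 5, 11] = (0 12 1)(3 13 5 9 6 7 14 11)(8 10)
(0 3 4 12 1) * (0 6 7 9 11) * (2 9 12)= (0 3 4 2 9 11)(1 6 7 12)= [3, 6, 9, 4, 2, 5, 7, 12, 8, 11, 10, 0, 1]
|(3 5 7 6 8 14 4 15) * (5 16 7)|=|(3 16 7 6 8 14 4 15)|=8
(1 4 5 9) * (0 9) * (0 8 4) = [9, 0, 2, 3, 5, 8, 6, 7, 4, 1] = (0 9 1)(4 5 8)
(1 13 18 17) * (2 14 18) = (1 13 2 14 18 17) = [0, 13, 14, 3, 4, 5, 6, 7, 8, 9, 10, 11, 12, 2, 18, 15, 16, 1, 17]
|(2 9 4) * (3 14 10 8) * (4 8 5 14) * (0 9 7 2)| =|(0 9 8 3 4)(2 7)(5 14 10)| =30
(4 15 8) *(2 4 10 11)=(2 4 15 8 10 11)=[0, 1, 4, 3, 15, 5, 6, 7, 10, 9, 11, 2, 12, 13, 14, 8]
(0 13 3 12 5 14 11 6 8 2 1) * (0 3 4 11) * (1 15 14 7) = (0 13 4 11 6 8 2 15 14)(1 3 12 5 7) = [13, 3, 15, 12, 11, 7, 8, 1, 2, 9, 10, 6, 5, 4, 0, 14]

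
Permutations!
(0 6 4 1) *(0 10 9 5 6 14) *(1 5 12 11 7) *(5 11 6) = (0 14)(1 10 9 12 6 4 11 7) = [14, 10, 2, 3, 11, 5, 4, 1, 8, 12, 9, 7, 6, 13, 0]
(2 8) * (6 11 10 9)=(2 8)(6 11 10 9)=[0, 1, 8, 3, 4, 5, 11, 7, 2, 6, 9, 10]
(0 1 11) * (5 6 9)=(0 1 11)(5 6 9)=[1, 11, 2, 3, 4, 6, 9, 7, 8, 5, 10, 0]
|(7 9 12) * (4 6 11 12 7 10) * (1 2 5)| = 30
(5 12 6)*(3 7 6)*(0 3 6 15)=(0 3 7 15)(5 12 6)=[3, 1, 2, 7, 4, 12, 5, 15, 8, 9, 10, 11, 6, 13, 14, 0]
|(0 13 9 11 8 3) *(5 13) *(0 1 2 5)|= |(1 2 5 13 9 11 8 3)|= 8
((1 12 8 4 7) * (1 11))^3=((1 12 8 4 7 11))^3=(1 4)(7 12)(8 11)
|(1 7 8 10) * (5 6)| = |(1 7 8 10)(5 6)| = 4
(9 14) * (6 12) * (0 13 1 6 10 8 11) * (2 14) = (0 13 1 6 12 10 8 11)(2 14 9) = [13, 6, 14, 3, 4, 5, 12, 7, 11, 2, 8, 0, 10, 1, 9]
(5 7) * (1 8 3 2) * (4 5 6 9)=(1 8 3 2)(4 5 7 6 9)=[0, 8, 1, 2, 5, 7, 9, 6, 3, 4]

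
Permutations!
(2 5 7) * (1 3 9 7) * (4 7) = (1 3 9 4 7 2 5) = [0, 3, 5, 9, 7, 1, 6, 2, 8, 4]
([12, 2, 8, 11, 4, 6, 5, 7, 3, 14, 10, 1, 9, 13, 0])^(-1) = [14, 11, 1, 8, 4, 6, 5, 7, 2, 12, 10, 3, 0, 13, 9]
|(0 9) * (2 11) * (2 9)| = |(0 2 11 9)| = 4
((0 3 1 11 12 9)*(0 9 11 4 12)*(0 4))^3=(12)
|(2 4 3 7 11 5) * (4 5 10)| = |(2 5)(3 7 11 10 4)| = 10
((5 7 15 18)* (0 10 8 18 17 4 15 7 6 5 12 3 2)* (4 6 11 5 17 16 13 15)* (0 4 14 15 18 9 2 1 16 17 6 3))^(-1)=((0 10 8 9 2 4 14 15 17 3 1 16 13 18 12)(5 11))^(-1)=(0 12 18 13 16 1 3 17 15 14 4 2 9 8 10)(5 11)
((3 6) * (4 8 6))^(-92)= (8)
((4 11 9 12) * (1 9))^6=((1 9 12 4 11))^6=(1 9 12 4 11)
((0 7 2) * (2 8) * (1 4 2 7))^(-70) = (8)(0 4)(1 2)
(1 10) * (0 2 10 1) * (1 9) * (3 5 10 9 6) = [2, 6, 9, 5, 4, 10, 3, 7, 8, 1, 0] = (0 2 9 1 6 3 5 10)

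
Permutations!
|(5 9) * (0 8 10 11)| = |(0 8 10 11)(5 9)| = 4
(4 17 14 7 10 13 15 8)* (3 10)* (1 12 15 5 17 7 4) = [0, 12, 2, 10, 7, 17, 6, 3, 1, 9, 13, 11, 15, 5, 4, 8, 16, 14] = (1 12 15 8)(3 10 13 5 17 14 4 7)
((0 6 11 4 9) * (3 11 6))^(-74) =((0 3 11 4 9))^(-74) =(0 3 11 4 9)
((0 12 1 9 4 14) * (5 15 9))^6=(0 4 15 1)(5 12 14 9)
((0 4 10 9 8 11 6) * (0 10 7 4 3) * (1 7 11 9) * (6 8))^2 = (1 4 8 6)(7 11 9 10)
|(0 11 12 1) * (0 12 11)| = 2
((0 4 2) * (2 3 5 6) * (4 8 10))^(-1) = (0 2 6 5 3 4 10 8)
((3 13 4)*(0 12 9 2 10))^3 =(13)(0 2 12 10 9)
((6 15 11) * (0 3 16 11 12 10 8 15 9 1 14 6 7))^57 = (0 16 7 3 11)(1 14 6 9)(8 15 12 10) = ((0 3 16 11 7)(1 14 6 9)(8 15 12 10))^57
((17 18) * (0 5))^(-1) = (0 5)(17 18)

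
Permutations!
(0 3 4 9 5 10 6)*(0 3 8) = [8, 1, 2, 4, 9, 10, 3, 7, 0, 5, 6] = (0 8)(3 4 9 5 10 6)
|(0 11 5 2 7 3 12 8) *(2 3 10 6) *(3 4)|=28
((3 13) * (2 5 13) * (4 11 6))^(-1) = ((2 5 13 3)(4 11 6))^(-1) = (2 3 13 5)(4 6 11)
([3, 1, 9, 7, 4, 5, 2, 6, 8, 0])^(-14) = (0 2 7)(3 9 6)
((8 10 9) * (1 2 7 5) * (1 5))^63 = (10) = ((1 2 7)(8 10 9))^63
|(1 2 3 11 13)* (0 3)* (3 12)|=7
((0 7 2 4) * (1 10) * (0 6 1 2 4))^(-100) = ((0 7 4 6 1 10 2))^(-100) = (0 10 6 7 2 1 4)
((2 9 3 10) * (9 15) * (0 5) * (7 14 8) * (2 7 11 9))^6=(15)(3 9 11 8 14 7 10)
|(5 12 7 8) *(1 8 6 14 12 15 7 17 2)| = |(1 8 5 15 7 6 14 12 17 2)| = 10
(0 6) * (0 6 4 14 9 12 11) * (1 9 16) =(0 4 14 16 1 9 12 11) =[4, 9, 2, 3, 14, 5, 6, 7, 8, 12, 10, 0, 11, 13, 16, 15, 1]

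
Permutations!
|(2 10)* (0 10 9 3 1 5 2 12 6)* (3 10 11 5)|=8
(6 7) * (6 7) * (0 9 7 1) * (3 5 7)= (0 9 3 5 7 1)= [9, 0, 2, 5, 4, 7, 6, 1, 8, 3]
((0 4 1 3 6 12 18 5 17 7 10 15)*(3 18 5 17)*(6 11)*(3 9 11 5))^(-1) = ((0 4 1 18 17 7 10 15)(3 5 9 11 6 12))^(-1) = (0 15 10 7 17 18 1 4)(3 12 6 11 9 5)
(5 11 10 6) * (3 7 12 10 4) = (3 7 12 10 6 5 11 4) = [0, 1, 2, 7, 3, 11, 5, 12, 8, 9, 6, 4, 10]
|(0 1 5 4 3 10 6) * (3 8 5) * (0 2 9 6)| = 12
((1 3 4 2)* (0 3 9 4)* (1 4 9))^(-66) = (9)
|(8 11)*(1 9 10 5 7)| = |(1 9 10 5 7)(8 11)| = 10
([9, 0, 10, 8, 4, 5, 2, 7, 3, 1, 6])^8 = (0 1 9)(2 6 10)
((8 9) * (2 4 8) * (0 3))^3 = (0 3)(2 9 8 4)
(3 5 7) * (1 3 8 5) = (1 3)(5 7 8) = [0, 3, 2, 1, 4, 7, 6, 8, 5]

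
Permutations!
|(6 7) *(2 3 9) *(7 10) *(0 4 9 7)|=8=|(0 4 9 2 3 7 6 10)|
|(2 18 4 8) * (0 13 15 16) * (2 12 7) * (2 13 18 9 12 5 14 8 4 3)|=|(0 18 3 2 9 12 7 13 15 16)(5 14 8)|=30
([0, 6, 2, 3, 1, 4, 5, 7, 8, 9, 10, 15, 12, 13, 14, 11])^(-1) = [0, 4, 2, 3, 5, 6, 1, 7, 8, 9, 10, 15, 12, 13, 14, 11]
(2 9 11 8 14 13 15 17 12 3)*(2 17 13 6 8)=(2 9 11)(3 17 12)(6 8 14)(13 15)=[0, 1, 9, 17, 4, 5, 8, 7, 14, 11, 10, 2, 3, 15, 6, 13, 16, 12]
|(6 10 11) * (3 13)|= 6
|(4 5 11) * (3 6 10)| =|(3 6 10)(4 5 11)| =3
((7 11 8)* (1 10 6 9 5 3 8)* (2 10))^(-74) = ((1 2 10 6 9 5 3 8 7 11))^(-74) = (1 3 10 7 9)(2 8 6 11 5)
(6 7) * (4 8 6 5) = (4 8 6 7 5) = [0, 1, 2, 3, 8, 4, 7, 5, 6]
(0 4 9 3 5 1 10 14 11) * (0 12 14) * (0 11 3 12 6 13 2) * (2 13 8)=(0 4 9 12 14 3 5 1 10 11 6 8 2)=[4, 10, 0, 5, 9, 1, 8, 7, 2, 12, 11, 6, 14, 13, 3]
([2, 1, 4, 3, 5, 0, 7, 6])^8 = [0, 1, 2, 3, 4, 5, 6, 7]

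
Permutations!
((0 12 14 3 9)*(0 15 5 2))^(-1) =(0 2 5 15 9 3 14 12)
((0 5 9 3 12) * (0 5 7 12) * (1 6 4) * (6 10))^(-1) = (0 3 9 5 12 7)(1 4 6 10)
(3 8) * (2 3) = (2 3 8) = [0, 1, 3, 8, 4, 5, 6, 7, 2]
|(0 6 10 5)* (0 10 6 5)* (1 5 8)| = |(0 8 1 5 10)| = 5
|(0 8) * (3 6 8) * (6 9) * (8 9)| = |(0 3 8)(6 9)| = 6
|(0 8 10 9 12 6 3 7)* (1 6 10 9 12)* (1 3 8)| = 14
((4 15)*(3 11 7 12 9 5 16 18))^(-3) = ((3 11 7 12 9 5 16 18)(4 15))^(-3) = (3 5 7 18 9 11 16 12)(4 15)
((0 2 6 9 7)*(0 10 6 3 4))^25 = (0 2 3 4)(6 9 7 10)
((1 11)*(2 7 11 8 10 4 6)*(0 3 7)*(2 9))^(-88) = ((0 3 7 11 1 8 10 4 6 9 2))^(-88) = (11)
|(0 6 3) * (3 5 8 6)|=|(0 3)(5 8 6)|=6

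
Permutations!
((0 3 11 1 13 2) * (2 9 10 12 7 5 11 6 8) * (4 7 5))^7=((0 3 6 8 2)(1 13 9 10 12 5 11)(4 7))^7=(13)(0 6 2 3 8)(4 7)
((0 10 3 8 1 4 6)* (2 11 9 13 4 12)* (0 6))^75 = ((0 10 3 8 1 12 2 11 9 13 4))^75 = (0 13 11 12 8 10 4 9 2 1 3)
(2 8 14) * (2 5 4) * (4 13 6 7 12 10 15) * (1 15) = (1 15 4 2 8 14 5 13 6 7 12 10) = [0, 15, 8, 3, 2, 13, 7, 12, 14, 9, 1, 11, 10, 6, 5, 4]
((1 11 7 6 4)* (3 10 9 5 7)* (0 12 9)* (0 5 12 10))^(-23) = (0 6 3 7 11 5 1 10 4)(9 12)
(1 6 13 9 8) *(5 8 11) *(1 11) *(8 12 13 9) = (1 6 9)(5 12 13 8 11) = [0, 6, 2, 3, 4, 12, 9, 7, 11, 1, 10, 5, 13, 8]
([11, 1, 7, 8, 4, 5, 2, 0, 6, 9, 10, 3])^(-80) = (0 6 11 2 3 7 8)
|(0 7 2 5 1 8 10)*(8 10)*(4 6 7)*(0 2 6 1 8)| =|(0 4 1 10 2 5 8)(6 7)| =14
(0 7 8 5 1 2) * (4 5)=[7, 2, 0, 3, 5, 1, 6, 8, 4]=(0 7 8 4 5 1 2)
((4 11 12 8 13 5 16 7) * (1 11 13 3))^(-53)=((1 11 12 8 3)(4 13 5 16 7))^(-53)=(1 12 3 11 8)(4 5 7 13 16)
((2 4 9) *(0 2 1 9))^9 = (1 9)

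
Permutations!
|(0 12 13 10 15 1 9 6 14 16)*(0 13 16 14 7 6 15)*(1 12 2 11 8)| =|(0 2 11 8 1 9 15 12 16 13 10)(6 7)| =22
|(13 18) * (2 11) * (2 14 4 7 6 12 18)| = 9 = |(2 11 14 4 7 6 12 18 13)|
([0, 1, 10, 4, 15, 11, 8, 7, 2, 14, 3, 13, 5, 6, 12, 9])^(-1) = (2 8 6 13 11 5 12 14 9 15 4 3 10)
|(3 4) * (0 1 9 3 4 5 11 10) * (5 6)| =8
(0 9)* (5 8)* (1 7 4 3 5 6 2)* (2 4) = (0 9)(1 7 2)(3 5 8 6 4) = [9, 7, 1, 5, 3, 8, 4, 2, 6, 0]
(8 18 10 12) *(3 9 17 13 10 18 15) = [0, 1, 2, 9, 4, 5, 6, 7, 15, 17, 12, 11, 8, 10, 14, 3, 16, 13, 18] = (18)(3 9 17 13 10 12 8 15)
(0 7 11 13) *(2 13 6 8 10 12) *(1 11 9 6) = (0 7 9 6 8 10 12 2 13)(1 11) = [7, 11, 13, 3, 4, 5, 8, 9, 10, 6, 12, 1, 2, 0]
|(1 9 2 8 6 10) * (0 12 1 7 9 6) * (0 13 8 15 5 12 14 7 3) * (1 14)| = 70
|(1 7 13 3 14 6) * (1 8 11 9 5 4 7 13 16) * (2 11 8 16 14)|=12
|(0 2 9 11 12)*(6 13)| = 10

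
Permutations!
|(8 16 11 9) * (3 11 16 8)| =3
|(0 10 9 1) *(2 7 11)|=12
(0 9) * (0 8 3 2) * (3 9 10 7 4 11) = (0 10 7 4 11 3 2)(8 9) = [10, 1, 0, 2, 11, 5, 6, 4, 9, 8, 7, 3]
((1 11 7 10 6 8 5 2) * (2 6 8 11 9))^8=(1 2 9)(5 11 10)(6 7 8)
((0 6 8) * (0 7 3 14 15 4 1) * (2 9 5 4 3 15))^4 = (0 15 9)(1 7 2)(3 5 6)(4 8 14)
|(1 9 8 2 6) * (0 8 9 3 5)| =7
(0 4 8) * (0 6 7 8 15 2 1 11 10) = (0 4 15 2 1 11 10)(6 7 8) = [4, 11, 1, 3, 15, 5, 7, 8, 6, 9, 0, 10, 12, 13, 14, 2]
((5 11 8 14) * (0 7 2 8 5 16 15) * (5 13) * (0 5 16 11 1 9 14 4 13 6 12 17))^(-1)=(0 17 12 6 11 14 9 1 5 15 16 13 4 8 2 7)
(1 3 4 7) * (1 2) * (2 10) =(1 3 4 7 10 2) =[0, 3, 1, 4, 7, 5, 6, 10, 8, 9, 2]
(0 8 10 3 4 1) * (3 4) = (0 8 10 4 1) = [8, 0, 2, 3, 1, 5, 6, 7, 10, 9, 4]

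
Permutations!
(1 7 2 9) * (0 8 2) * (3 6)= [8, 7, 9, 6, 4, 5, 3, 0, 2, 1]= (0 8 2 9 1 7)(3 6)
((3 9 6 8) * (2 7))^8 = (9)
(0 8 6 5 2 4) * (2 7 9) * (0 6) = [8, 1, 4, 3, 6, 7, 5, 9, 0, 2] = (0 8)(2 4 6 5 7 9)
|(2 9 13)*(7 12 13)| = |(2 9 7 12 13)| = 5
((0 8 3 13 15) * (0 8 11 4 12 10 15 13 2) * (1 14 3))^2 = (0 4 10 8 14 2 11 12 15 1 3)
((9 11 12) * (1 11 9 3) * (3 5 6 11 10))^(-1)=(1 3 10)(5 12 11 6)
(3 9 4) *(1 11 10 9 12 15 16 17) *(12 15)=(1 11 10 9 4 3 15 16 17)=[0, 11, 2, 15, 3, 5, 6, 7, 8, 4, 9, 10, 12, 13, 14, 16, 17, 1]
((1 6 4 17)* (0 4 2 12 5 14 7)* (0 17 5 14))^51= (1 2 14 17 6 12 7)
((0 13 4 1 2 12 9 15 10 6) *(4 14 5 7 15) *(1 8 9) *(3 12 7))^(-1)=(0 6 10 15 7 2 1 12 3 5 14 13)(4 9 8)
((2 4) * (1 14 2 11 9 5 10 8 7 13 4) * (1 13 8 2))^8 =(14)(2 13 4 11 9 5 10)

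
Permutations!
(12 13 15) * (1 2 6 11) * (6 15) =(1 2 15 12 13 6 11) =[0, 2, 15, 3, 4, 5, 11, 7, 8, 9, 10, 1, 13, 6, 14, 12]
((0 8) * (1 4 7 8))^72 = ((0 1 4 7 8))^72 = (0 4 8 1 7)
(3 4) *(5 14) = [0, 1, 2, 4, 3, 14, 6, 7, 8, 9, 10, 11, 12, 13, 5] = (3 4)(5 14)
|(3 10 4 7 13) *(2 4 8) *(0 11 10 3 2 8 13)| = |(0 11 10 13 2 4 7)| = 7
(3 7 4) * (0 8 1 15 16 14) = (0 8 1 15 16 14)(3 7 4) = [8, 15, 2, 7, 3, 5, 6, 4, 1, 9, 10, 11, 12, 13, 0, 16, 14]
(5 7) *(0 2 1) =(0 2 1)(5 7) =[2, 0, 1, 3, 4, 7, 6, 5]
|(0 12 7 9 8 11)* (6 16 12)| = 8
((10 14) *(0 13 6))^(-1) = ((0 13 6)(10 14))^(-1) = (0 6 13)(10 14)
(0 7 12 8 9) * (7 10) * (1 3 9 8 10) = (0 1 3 9)(7 12 10) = [1, 3, 2, 9, 4, 5, 6, 12, 8, 0, 7, 11, 10]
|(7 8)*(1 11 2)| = |(1 11 2)(7 8)| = 6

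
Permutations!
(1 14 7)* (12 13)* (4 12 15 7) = (1 14 4 12 13 15 7) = [0, 14, 2, 3, 12, 5, 6, 1, 8, 9, 10, 11, 13, 15, 4, 7]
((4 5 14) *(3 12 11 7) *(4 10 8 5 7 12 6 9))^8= ((3 6 9 4 7)(5 14 10 8)(11 12))^8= (14)(3 4 6 7 9)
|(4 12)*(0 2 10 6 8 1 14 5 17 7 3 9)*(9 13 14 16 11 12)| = |(0 2 10 6 8 1 16 11 12 4 9)(3 13 14 5 17 7)| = 66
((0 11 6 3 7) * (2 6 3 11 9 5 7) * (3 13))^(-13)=((0 9 5 7)(2 6 11 13 3))^(-13)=(0 7 5 9)(2 11 3 6 13)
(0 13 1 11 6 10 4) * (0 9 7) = [13, 11, 2, 3, 9, 5, 10, 0, 8, 7, 4, 6, 12, 1] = (0 13 1 11 6 10 4 9 7)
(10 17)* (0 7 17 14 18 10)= [7, 1, 2, 3, 4, 5, 6, 17, 8, 9, 14, 11, 12, 13, 18, 15, 16, 0, 10]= (0 7 17)(10 14 18)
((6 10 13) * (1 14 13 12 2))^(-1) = (1 2 12 10 6 13 14) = ((1 14 13 6 10 12 2))^(-1)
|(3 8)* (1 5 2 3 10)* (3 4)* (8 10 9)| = 6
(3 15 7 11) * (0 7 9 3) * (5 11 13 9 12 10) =(0 7 13 9 3 15 12 10 5 11) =[7, 1, 2, 15, 4, 11, 6, 13, 8, 3, 5, 0, 10, 9, 14, 12]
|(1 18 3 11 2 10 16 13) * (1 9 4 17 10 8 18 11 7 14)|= 24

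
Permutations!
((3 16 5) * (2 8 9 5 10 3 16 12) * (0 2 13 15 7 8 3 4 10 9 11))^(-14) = ((0 2 3 12 13 15 7 8 11)(4 10)(5 16 9))^(-14) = (0 13 11 12 8 3 7 2 15)(5 16 9)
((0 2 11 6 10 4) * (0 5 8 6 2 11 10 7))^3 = (0 10 8)(2 5 7)(4 6 11)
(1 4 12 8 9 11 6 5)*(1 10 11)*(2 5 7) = (1 4 12 8 9)(2 5 10 11 6 7) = [0, 4, 5, 3, 12, 10, 7, 2, 9, 1, 11, 6, 8]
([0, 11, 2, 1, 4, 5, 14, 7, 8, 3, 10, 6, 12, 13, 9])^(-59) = (1 11 6 14 9 3)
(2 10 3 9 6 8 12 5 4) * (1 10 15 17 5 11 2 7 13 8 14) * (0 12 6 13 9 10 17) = (0 12 11 2 15)(1 17 5 4 7 9 13 8 6 14)(3 10) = [12, 17, 15, 10, 7, 4, 14, 9, 6, 13, 3, 2, 11, 8, 1, 0, 16, 5]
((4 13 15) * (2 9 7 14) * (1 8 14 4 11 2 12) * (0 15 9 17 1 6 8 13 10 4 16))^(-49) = ((0 15 11 2 17 1 13 9 7 16)(4 10)(6 8 14 12))^(-49) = (0 15 11 2 17 1 13 9 7 16)(4 10)(6 12 14 8)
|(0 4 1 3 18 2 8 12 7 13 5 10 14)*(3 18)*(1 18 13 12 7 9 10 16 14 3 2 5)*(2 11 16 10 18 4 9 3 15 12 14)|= |(0 9 18 5 10 15 12 3 11 16 2 8 7 14)(1 13)|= 14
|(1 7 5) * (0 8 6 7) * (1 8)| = 4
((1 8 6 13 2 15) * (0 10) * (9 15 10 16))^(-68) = (0 9 1 6 2)(8 13 10 16 15) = ((0 16 9 15 1 8 6 13 2 10))^(-68)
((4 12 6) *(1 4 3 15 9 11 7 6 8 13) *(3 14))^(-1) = ((1 4 12 8 13)(3 15 9 11 7 6 14))^(-1) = (1 13 8 12 4)(3 14 6 7 11 9 15)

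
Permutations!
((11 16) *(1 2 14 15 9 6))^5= ((1 2 14 15 9 6)(11 16))^5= (1 6 9 15 14 2)(11 16)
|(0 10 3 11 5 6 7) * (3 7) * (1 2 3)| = 6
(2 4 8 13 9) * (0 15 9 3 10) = (0 15 9 2 4 8 13 3 10) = [15, 1, 4, 10, 8, 5, 6, 7, 13, 2, 0, 11, 12, 3, 14, 9]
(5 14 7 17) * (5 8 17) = (5 14 7)(8 17) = [0, 1, 2, 3, 4, 14, 6, 5, 17, 9, 10, 11, 12, 13, 7, 15, 16, 8]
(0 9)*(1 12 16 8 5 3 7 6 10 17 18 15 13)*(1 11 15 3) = (0 9)(1 12 16 8 5)(3 7 6 10 17 18)(11 15 13) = [9, 12, 2, 7, 4, 1, 10, 6, 5, 0, 17, 15, 16, 11, 14, 13, 8, 18, 3]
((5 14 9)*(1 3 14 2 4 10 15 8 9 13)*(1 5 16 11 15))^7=(1 10 4 2 5 13 14 3)(8 16 15 9 11)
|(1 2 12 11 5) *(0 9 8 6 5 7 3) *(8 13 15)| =|(0 9 13 15 8 6 5 1 2 12 11 7 3)| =13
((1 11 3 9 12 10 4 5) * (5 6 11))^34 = (3 11 6 4 10 12 9) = ((1 5)(3 9 12 10 4 6 11))^34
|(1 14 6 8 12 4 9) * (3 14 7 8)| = |(1 7 8 12 4 9)(3 14 6)| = 6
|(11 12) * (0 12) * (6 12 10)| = 5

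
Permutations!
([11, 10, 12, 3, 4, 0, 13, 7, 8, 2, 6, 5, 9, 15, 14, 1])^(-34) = (0 5 11)(1 10 6 13 15)(2 9 12)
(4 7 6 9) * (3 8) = (3 8)(4 7 6 9) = [0, 1, 2, 8, 7, 5, 9, 6, 3, 4]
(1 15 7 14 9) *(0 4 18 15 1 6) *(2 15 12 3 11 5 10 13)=(0 4 18 12 3 11 5 10 13 2 15 7 14 9 6)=[4, 1, 15, 11, 18, 10, 0, 14, 8, 6, 13, 5, 3, 2, 9, 7, 16, 17, 12]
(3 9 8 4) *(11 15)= (3 9 8 4)(11 15)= [0, 1, 2, 9, 3, 5, 6, 7, 4, 8, 10, 15, 12, 13, 14, 11]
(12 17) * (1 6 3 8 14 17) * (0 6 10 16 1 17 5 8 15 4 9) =[6, 10, 2, 15, 9, 8, 3, 7, 14, 0, 16, 11, 17, 13, 5, 4, 1, 12] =(0 6 3 15 4 9)(1 10 16)(5 8 14)(12 17)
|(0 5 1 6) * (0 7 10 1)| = |(0 5)(1 6 7 10)| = 4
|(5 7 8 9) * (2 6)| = 4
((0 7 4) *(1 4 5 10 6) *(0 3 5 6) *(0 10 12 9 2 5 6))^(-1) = (0 7)(1 6 3 4)(2 9 12 5)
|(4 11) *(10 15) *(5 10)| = |(4 11)(5 10 15)| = 6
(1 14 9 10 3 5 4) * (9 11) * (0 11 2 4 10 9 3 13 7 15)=[11, 14, 4, 5, 1, 10, 6, 15, 8, 9, 13, 3, 12, 7, 2, 0]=(0 11 3 5 10 13 7 15)(1 14 2 4)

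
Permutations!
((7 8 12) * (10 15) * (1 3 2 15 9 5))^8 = (1 3 2 15 10 9 5)(7 12 8)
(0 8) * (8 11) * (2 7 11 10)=(0 10 2 7 11 8)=[10, 1, 7, 3, 4, 5, 6, 11, 0, 9, 2, 8]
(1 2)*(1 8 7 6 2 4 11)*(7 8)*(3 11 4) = [0, 3, 7, 11, 4, 5, 2, 6, 8, 9, 10, 1] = (1 3 11)(2 7 6)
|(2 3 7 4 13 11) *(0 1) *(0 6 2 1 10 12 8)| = 8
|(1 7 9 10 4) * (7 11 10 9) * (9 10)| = 5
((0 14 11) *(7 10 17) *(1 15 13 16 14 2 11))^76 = ((0 2 11)(1 15 13 16 14)(7 10 17))^76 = (0 2 11)(1 15 13 16 14)(7 10 17)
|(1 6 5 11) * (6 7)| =|(1 7 6 5 11)| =5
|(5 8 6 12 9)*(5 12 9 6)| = 6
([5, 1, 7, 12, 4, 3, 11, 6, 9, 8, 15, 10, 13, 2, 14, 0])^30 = (0 11 2 3 15 6 13 5 10 7 12)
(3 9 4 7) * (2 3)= (2 3 9 4 7)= [0, 1, 3, 9, 7, 5, 6, 2, 8, 4]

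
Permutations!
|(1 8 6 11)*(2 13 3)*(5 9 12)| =12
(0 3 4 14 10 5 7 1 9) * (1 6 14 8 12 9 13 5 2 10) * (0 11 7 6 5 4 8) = (0 3 8 12 9 11 7 5 6 14 1 13 4)(2 10) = [3, 13, 10, 8, 0, 6, 14, 5, 12, 11, 2, 7, 9, 4, 1]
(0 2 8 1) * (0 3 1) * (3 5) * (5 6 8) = [2, 6, 5, 1, 4, 3, 8, 7, 0] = (0 2 5 3 1 6 8)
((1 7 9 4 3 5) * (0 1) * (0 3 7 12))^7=((0 1 12)(3 5)(4 7 9))^7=(0 1 12)(3 5)(4 7 9)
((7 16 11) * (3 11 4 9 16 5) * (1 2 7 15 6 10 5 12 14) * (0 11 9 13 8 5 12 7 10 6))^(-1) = ((0 11 15)(1 2 10 12 14)(3 9 16 4 13 8 5))^(-1) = (0 15 11)(1 14 12 10 2)(3 5 8 13 4 16 9)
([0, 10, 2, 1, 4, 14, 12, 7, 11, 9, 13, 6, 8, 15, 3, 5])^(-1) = [0, 3, 2, 14, 4, 15, 11, 7, 12, 9, 1, 8, 6, 10, 5, 13]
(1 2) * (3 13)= (1 2)(3 13)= [0, 2, 1, 13, 4, 5, 6, 7, 8, 9, 10, 11, 12, 3]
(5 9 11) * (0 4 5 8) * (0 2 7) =(0 4 5 9 11 8 2 7) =[4, 1, 7, 3, 5, 9, 6, 0, 2, 11, 10, 8]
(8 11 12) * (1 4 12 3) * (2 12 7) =(1 4 7 2 12 8 11 3) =[0, 4, 12, 1, 7, 5, 6, 2, 11, 9, 10, 3, 8]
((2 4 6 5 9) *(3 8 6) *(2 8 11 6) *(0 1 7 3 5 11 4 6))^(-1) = (0 11 6 2 8 9 5 4 3 7 1)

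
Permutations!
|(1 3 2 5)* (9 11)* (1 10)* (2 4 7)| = |(1 3 4 7 2 5 10)(9 11)| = 14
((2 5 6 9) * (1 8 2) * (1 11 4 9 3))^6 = (11)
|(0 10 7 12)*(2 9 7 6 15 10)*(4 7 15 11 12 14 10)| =11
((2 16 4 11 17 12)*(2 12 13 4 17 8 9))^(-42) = (2 8 4 17)(9 11 13 16)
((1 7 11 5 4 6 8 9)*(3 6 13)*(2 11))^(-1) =((1 7 2 11 5 4 13 3 6 8 9))^(-1) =(1 9 8 6 3 13 4 5 11 2 7)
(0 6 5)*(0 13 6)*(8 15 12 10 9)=(5 13 6)(8 15 12 10 9)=[0, 1, 2, 3, 4, 13, 5, 7, 15, 8, 9, 11, 10, 6, 14, 12]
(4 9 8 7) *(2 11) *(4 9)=(2 11)(7 9 8)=[0, 1, 11, 3, 4, 5, 6, 9, 7, 8, 10, 2]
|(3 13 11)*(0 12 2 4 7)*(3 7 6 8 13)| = 9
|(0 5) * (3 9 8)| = 6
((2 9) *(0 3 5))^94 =((0 3 5)(2 9))^94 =(9)(0 3 5)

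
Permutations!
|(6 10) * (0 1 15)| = |(0 1 15)(6 10)| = 6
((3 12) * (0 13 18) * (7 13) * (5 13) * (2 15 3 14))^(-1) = (0 18 13 5 7)(2 14 12 3 15)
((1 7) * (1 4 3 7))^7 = (3 7 4)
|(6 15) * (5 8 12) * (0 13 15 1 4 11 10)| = 24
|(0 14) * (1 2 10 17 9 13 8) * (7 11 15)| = |(0 14)(1 2 10 17 9 13 8)(7 11 15)| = 42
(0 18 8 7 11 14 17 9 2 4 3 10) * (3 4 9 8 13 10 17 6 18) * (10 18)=[3, 1, 9, 17, 4, 5, 10, 11, 7, 2, 0, 14, 12, 18, 6, 15, 16, 8, 13]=(0 3 17 8 7 11 14 6 10)(2 9)(13 18)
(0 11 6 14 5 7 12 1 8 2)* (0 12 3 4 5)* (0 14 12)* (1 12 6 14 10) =(0 11 14 10 1 8 2)(3 4 5 7) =[11, 8, 0, 4, 5, 7, 6, 3, 2, 9, 1, 14, 12, 13, 10]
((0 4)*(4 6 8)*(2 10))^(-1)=(0 4 8 6)(2 10)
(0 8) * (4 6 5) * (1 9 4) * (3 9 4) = (0 8)(1 4 6 5)(3 9) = [8, 4, 2, 9, 6, 1, 5, 7, 0, 3]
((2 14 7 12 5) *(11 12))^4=((2 14 7 11 12 5))^4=(2 12 7)(5 11 14)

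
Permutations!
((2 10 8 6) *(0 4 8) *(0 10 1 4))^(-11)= (10)(1 2 6 8 4)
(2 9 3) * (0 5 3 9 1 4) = (9)(0 5 3 2 1 4) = [5, 4, 1, 2, 0, 3, 6, 7, 8, 9]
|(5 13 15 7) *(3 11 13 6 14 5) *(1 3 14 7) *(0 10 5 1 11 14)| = |(0 10 5 6 7)(1 3 14)(11 13 15)| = 15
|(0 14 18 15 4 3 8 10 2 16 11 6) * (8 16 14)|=12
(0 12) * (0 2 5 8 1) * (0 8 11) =(0 12 2 5 11)(1 8) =[12, 8, 5, 3, 4, 11, 6, 7, 1, 9, 10, 0, 2]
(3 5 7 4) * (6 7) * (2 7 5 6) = [0, 1, 7, 6, 3, 2, 5, 4] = (2 7 4 3 6 5)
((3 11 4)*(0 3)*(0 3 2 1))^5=(0 1 2)(3 4 11)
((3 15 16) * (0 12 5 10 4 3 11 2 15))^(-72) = (16)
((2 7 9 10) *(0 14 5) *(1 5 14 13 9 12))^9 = ((14)(0 13 9 10 2 7 12 1 5))^9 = (14)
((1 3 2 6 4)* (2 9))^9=(1 2)(3 6)(4 9)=((1 3 9 2 6 4))^9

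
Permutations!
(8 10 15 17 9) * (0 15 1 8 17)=(0 15)(1 8 10)(9 17)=[15, 8, 2, 3, 4, 5, 6, 7, 10, 17, 1, 11, 12, 13, 14, 0, 16, 9]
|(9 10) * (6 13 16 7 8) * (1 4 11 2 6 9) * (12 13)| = 12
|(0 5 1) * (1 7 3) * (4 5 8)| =7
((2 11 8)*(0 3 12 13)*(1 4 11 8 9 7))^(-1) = ((0 3 12 13)(1 4 11 9 7)(2 8))^(-1) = (0 13 12 3)(1 7 9 11 4)(2 8)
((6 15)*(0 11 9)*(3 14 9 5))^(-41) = (0 11 5 3 14 9)(6 15)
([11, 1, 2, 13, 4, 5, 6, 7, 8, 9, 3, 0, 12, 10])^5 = [11, 1, 2, 10, 4, 5, 6, 7, 8, 9, 13, 0, 12, 3]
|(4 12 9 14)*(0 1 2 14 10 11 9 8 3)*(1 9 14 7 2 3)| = |(0 9 10 11 14 4 12 8 1 3)(2 7)| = 10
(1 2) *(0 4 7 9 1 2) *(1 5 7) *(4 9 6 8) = (0 9 5 7 6 8 4 1) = [9, 0, 2, 3, 1, 7, 8, 6, 4, 5]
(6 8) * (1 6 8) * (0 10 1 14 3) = (0 10 1 6 14 3) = [10, 6, 2, 0, 4, 5, 14, 7, 8, 9, 1, 11, 12, 13, 3]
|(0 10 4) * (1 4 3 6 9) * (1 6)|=10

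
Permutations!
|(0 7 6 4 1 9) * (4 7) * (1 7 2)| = |(0 4 7 6 2 1 9)| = 7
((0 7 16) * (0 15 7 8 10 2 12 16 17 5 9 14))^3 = (0 2 15 5)(7 9 8 12)(10 16 17 14) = ((0 8 10 2 12 16 15 7 17 5 9 14))^3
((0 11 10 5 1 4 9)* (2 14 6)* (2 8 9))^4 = ((0 11 10 5 1 4 2 14 6 8 9))^4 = (0 1 6 11 4 8 10 2 9 5 14)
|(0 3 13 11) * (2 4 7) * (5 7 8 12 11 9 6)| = 12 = |(0 3 13 9 6 5 7 2 4 8 12 11)|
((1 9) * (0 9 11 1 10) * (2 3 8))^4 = (11)(0 9 10)(2 3 8)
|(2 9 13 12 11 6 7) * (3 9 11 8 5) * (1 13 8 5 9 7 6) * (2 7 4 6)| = 18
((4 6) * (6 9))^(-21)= (9)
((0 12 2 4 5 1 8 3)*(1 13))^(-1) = (0 3 8 1 13 5 4 2 12)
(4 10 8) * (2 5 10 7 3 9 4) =(2 5 10 8)(3 9 4 7) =[0, 1, 5, 9, 7, 10, 6, 3, 2, 4, 8]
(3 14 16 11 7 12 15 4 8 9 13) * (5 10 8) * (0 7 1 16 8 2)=(0 7 12 15 4 5 10 2)(1 16 11)(3 14 8 9 13)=[7, 16, 0, 14, 5, 10, 6, 12, 9, 13, 2, 1, 15, 3, 8, 4, 11]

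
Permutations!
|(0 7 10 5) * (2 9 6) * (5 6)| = 7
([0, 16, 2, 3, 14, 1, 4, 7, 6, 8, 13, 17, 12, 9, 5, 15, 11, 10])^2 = [0, 11, 2, 3, 5, 16, 14, 7, 4, 6, 9, 10, 12, 8, 1, 15, 17, 13]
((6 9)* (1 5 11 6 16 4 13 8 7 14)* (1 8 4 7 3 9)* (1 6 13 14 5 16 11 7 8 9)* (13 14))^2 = ((1 16 8 3)(4 13)(5 7)(9 11 14))^2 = (1 8)(3 16)(9 14 11)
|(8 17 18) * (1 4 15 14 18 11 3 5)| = 10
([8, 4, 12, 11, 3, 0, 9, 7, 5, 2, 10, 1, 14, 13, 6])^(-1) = [5, 11, 9, 4, 1, 8, 14, 7, 0, 6, 10, 3, 2, 13, 12]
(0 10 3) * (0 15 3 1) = (0 10 1)(3 15) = [10, 0, 2, 15, 4, 5, 6, 7, 8, 9, 1, 11, 12, 13, 14, 3]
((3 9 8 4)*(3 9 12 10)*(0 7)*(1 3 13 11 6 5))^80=((0 7)(1 3 12 10 13 11 6 5)(4 9 8))^80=(13)(4 8 9)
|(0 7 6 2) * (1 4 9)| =|(0 7 6 2)(1 4 9)| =12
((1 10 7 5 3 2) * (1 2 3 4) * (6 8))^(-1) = (1 4 5 7 10)(6 8)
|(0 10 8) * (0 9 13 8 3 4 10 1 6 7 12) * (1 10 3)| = 6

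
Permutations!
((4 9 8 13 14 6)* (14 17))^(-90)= ((4 9 8 13 17 14 6))^(-90)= (4 9 8 13 17 14 6)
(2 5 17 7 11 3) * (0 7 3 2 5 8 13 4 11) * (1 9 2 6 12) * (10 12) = [7, 9, 8, 5, 11, 17, 10, 0, 13, 2, 12, 6, 1, 4, 14, 15, 16, 3] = (0 7)(1 9 2 8 13 4 11 6 10 12)(3 5 17)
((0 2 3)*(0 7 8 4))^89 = ((0 2 3 7 8 4))^89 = (0 4 8 7 3 2)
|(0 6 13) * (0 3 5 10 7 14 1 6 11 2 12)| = 8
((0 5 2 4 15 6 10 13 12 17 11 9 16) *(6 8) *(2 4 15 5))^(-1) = (0 16 9 11 17 12 13 10 6 8 15 2)(4 5)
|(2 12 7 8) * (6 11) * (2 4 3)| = |(2 12 7 8 4 3)(6 11)| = 6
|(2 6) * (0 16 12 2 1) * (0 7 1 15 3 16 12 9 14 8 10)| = 22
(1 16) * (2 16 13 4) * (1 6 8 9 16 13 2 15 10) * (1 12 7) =[0, 2, 13, 3, 15, 5, 8, 1, 9, 16, 12, 11, 7, 4, 14, 10, 6] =(1 2 13 4 15 10 12 7)(6 8 9 16)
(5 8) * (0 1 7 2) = (0 1 7 2)(5 8) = [1, 7, 0, 3, 4, 8, 6, 2, 5]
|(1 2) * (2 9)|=|(1 9 2)|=3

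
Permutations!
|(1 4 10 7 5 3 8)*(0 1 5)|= |(0 1 4 10 7)(3 8 5)|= 15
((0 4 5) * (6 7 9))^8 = ((0 4 5)(6 7 9))^8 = (0 5 4)(6 9 7)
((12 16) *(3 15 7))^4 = ((3 15 7)(12 16))^4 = (16)(3 15 7)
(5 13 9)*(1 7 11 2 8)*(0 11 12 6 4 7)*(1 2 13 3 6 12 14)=(0 11 13 9 5 3 6 4 7 14 1)(2 8)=[11, 0, 8, 6, 7, 3, 4, 14, 2, 5, 10, 13, 12, 9, 1]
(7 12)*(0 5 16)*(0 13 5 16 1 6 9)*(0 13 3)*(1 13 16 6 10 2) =(0 6 9 16 3)(1 10 2)(5 13)(7 12) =[6, 10, 1, 0, 4, 13, 9, 12, 8, 16, 2, 11, 7, 5, 14, 15, 3]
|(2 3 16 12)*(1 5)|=4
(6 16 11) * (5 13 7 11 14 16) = (5 13 7 11 6)(14 16) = [0, 1, 2, 3, 4, 13, 5, 11, 8, 9, 10, 6, 12, 7, 16, 15, 14]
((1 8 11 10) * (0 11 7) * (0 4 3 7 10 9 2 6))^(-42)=(0 2 11 6 9)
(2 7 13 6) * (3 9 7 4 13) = (2 4 13 6)(3 9 7) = [0, 1, 4, 9, 13, 5, 2, 3, 8, 7, 10, 11, 12, 6]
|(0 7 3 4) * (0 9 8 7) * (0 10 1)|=|(0 10 1)(3 4 9 8 7)|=15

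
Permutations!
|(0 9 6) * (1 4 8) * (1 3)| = 12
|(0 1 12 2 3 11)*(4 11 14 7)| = 9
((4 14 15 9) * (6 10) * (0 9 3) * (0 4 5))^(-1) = ((0 9 5)(3 4 14 15)(6 10))^(-1) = (0 5 9)(3 15 14 4)(6 10)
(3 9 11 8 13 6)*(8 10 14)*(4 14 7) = (3 9 11 10 7 4 14 8 13 6) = [0, 1, 2, 9, 14, 5, 3, 4, 13, 11, 7, 10, 12, 6, 8]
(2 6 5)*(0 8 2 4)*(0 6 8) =(2 8)(4 6 5) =[0, 1, 8, 3, 6, 4, 5, 7, 2]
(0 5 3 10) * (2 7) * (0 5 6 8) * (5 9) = (0 6 8)(2 7)(3 10 9 5) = [6, 1, 7, 10, 4, 3, 8, 2, 0, 5, 9]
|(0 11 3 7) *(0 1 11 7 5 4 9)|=8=|(0 7 1 11 3 5 4 9)|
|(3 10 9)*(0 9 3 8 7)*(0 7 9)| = 2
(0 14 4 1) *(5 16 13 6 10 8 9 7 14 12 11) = (0 12 11 5 16 13 6 10 8 9 7 14 4 1) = [12, 0, 2, 3, 1, 16, 10, 14, 9, 7, 8, 5, 11, 6, 4, 15, 13]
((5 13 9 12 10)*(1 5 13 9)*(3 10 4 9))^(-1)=(1 13 10 3 5)(4 12 9)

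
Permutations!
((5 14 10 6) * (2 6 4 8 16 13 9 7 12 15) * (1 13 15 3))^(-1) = (1 3 12 7 9 13)(2 15 16 8 4 10 14 5 6) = ((1 13 9 7 12 3)(2 6 5 14 10 4 8 16 15))^(-1)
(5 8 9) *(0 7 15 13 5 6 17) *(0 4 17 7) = (4 17)(5 8 9 6 7 15 13) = [0, 1, 2, 3, 17, 8, 7, 15, 9, 6, 10, 11, 12, 5, 14, 13, 16, 4]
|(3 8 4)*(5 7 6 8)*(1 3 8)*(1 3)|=4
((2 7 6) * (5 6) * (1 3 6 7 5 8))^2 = ((1 3 6 2 5 7 8))^2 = (1 6 5 8 3 2 7)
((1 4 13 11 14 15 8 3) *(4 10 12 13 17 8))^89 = ((1 10 12 13 11 14 15 4 17 8 3))^89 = (1 10 12 13 11 14 15 4 17 8 3)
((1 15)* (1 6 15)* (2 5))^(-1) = (2 5)(6 15)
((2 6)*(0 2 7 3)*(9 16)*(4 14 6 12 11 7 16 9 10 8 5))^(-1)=(0 3 7 11 12 2)(4 5 8 10 16 6 14)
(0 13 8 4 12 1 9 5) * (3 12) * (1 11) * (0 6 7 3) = [13, 9, 2, 12, 0, 6, 7, 3, 4, 5, 10, 1, 11, 8] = (0 13 8 4)(1 9 5 6 7 3 12 11)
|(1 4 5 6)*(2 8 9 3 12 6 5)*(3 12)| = 7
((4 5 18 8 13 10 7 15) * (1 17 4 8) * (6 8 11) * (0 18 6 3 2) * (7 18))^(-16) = (0 15 3)(1 4 6 13 18 17 5 8 10)(2 7 11)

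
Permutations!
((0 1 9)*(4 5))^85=(0 1 9)(4 5)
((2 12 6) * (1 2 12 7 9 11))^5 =(6 12)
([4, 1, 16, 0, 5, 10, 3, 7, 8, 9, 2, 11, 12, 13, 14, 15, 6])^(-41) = [3, 1, 10, 6, 0, 4, 16, 7, 8, 9, 5, 11, 12, 13, 14, 15, 2]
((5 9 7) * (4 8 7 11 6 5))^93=(5 9 11 6)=((4 8 7)(5 9 11 6))^93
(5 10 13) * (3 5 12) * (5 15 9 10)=[0, 1, 2, 15, 4, 5, 6, 7, 8, 10, 13, 11, 3, 12, 14, 9]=(3 15 9 10 13 12)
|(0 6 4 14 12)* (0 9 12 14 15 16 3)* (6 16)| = 6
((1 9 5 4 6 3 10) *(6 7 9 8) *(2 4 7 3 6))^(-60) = ((1 8 2 4 3 10)(5 7 9))^(-60) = (10)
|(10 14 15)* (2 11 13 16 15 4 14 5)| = |(2 11 13 16 15 10 5)(4 14)| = 14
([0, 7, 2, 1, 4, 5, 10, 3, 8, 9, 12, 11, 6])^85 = [0, 7, 2, 1, 4, 5, 10, 3, 8, 9, 12, 11, 6]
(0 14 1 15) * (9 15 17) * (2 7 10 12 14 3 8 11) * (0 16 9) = (0 3 8 11 2 7 10 12 14 1 17)(9 15 16) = [3, 17, 7, 8, 4, 5, 6, 10, 11, 15, 12, 2, 14, 13, 1, 16, 9, 0]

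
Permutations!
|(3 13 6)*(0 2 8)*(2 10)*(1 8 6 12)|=9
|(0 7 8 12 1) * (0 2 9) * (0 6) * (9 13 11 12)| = |(0 7 8 9 6)(1 2 13 11 12)| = 5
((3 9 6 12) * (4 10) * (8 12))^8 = (3 8 9 12 6)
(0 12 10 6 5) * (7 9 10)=[12, 1, 2, 3, 4, 0, 5, 9, 8, 10, 6, 11, 7]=(0 12 7 9 10 6 5)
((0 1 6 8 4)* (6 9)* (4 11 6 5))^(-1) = (0 4 5 9 1)(6 11 8)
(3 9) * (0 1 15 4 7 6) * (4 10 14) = [1, 15, 2, 9, 7, 5, 0, 6, 8, 3, 14, 11, 12, 13, 4, 10] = (0 1 15 10 14 4 7 6)(3 9)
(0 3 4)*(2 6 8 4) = [3, 1, 6, 2, 0, 5, 8, 7, 4] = (0 3 2 6 8 4)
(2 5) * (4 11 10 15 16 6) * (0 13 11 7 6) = (0 13 11 10 15 16)(2 5)(4 7 6) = [13, 1, 5, 3, 7, 2, 4, 6, 8, 9, 15, 10, 12, 11, 14, 16, 0]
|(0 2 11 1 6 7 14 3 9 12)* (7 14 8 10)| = |(0 2 11 1 6 14 3 9 12)(7 8 10)| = 9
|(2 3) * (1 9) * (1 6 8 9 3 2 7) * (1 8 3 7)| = 6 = |(1 7 8 9 6 3)|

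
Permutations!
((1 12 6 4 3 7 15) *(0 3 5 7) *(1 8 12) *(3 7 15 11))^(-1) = ((0 7 11 3)(4 5 15 8 12 6))^(-1) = (0 3 11 7)(4 6 12 8 15 5)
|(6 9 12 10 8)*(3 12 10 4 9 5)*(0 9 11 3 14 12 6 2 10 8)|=|(0 9 8 2 10)(3 6 5 14 12 4 11)|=35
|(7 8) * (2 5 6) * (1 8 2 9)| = |(1 8 7 2 5 6 9)| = 7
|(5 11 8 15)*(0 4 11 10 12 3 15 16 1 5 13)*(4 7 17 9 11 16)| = 15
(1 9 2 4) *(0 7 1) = (0 7 1 9 2 4) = [7, 9, 4, 3, 0, 5, 6, 1, 8, 2]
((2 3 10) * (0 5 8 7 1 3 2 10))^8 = (10)(0 8 1)(3 5 7)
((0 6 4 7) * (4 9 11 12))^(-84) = (12)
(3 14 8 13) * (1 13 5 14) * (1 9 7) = (1 13 3 9 7)(5 14 8) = [0, 13, 2, 9, 4, 14, 6, 1, 5, 7, 10, 11, 12, 3, 8]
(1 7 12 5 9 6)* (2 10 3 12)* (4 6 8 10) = [0, 7, 4, 12, 6, 9, 1, 2, 10, 8, 3, 11, 5] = (1 7 2 4 6)(3 12 5 9 8 10)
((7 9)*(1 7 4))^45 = (1 7 9 4)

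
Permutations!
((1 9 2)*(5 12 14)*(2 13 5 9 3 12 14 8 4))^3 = (1 8)(2 12)(3 4)(5 13 9 14)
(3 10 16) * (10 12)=(3 12 10 16)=[0, 1, 2, 12, 4, 5, 6, 7, 8, 9, 16, 11, 10, 13, 14, 15, 3]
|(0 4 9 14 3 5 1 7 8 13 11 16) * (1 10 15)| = 14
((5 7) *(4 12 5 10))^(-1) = (4 10 7 5 12)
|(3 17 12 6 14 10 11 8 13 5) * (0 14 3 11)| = |(0 14 10)(3 17 12 6)(5 11 8 13)| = 12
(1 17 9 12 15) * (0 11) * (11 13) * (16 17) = (0 13 11)(1 16 17 9 12 15) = [13, 16, 2, 3, 4, 5, 6, 7, 8, 12, 10, 0, 15, 11, 14, 1, 17, 9]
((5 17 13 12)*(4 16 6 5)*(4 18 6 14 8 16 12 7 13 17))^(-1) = ((4 12 18 6 5)(7 13)(8 16 14))^(-1) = (4 5 6 18 12)(7 13)(8 14 16)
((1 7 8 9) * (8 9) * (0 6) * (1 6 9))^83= ((0 9 6)(1 7))^83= (0 6 9)(1 7)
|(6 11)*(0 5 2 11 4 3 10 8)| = |(0 5 2 11 6 4 3 10 8)| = 9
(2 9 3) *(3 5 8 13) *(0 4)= (0 4)(2 9 5 8 13 3)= [4, 1, 9, 2, 0, 8, 6, 7, 13, 5, 10, 11, 12, 3]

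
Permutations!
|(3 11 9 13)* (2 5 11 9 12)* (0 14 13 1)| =12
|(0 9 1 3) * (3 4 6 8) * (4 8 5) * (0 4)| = 8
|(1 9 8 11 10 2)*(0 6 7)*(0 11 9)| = |(0 6 7 11 10 2 1)(8 9)| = 14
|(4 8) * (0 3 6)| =|(0 3 6)(4 8)| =6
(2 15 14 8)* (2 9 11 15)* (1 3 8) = [0, 3, 2, 8, 4, 5, 6, 7, 9, 11, 10, 15, 12, 13, 1, 14] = (1 3 8 9 11 15 14)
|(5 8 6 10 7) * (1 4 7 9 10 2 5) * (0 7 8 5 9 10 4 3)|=20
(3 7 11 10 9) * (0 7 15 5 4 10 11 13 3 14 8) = (0 7 13 3 15 5 4 10 9 14 8) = [7, 1, 2, 15, 10, 4, 6, 13, 0, 14, 9, 11, 12, 3, 8, 5]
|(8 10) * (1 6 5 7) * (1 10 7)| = |(1 6 5)(7 10 8)| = 3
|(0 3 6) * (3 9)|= 4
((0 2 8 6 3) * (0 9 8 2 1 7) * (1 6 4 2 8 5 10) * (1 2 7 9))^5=((0 6 3 1 9 5 10 2 8 4 7))^5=(0 5 7 9 4 1 8 3 2 6 10)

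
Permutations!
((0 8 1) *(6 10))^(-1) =((0 8 1)(6 10))^(-1) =(0 1 8)(6 10)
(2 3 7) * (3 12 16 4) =(2 12 16 4 3 7) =[0, 1, 12, 7, 3, 5, 6, 2, 8, 9, 10, 11, 16, 13, 14, 15, 4]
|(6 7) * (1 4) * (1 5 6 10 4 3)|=10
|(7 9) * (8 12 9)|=|(7 8 12 9)|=4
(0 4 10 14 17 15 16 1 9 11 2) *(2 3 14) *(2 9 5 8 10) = (0 4 2)(1 5 8 10 9 11 3 14 17 15 16) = [4, 5, 0, 14, 2, 8, 6, 7, 10, 11, 9, 3, 12, 13, 17, 16, 1, 15]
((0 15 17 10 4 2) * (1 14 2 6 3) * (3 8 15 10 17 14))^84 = (17)(0 8)(2 6)(4 14)(10 15)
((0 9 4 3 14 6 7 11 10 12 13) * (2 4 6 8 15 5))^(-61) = ((0 9 6 7 11 10 12 13)(2 4 3 14 8 15 5))^(-61) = (0 7 12 9 11 13 6 10)(2 3 8 5 4 14 15)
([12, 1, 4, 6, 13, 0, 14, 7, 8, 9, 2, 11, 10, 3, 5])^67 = (0 6 4 12 14 13 10 5 3 2)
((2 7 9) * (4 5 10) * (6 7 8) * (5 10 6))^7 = (2 8 5 6 7 9)(4 10)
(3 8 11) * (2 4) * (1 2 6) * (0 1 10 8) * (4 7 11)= [1, 2, 7, 0, 6, 5, 10, 11, 4, 9, 8, 3]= (0 1 2 7 11 3)(4 6 10 8)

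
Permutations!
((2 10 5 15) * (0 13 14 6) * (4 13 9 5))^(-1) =((0 9 5 15 2 10 4 13 14 6))^(-1) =(0 6 14 13 4 10 2 15 5 9)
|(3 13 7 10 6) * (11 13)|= |(3 11 13 7 10 6)|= 6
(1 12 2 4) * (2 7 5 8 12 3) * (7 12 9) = (12)(1 3 2 4)(5 8 9 7) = [0, 3, 4, 2, 1, 8, 6, 5, 9, 7, 10, 11, 12]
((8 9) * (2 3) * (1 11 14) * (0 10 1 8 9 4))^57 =(0 10 1 11 14 8 4)(2 3)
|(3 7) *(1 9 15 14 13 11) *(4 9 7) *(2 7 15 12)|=30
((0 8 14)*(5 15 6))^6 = (15)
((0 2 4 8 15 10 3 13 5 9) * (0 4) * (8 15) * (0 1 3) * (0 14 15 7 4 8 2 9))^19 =(0 2 13 9 1 5 8 3)(4 7)(10 14 15)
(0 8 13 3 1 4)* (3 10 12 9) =[8, 4, 2, 1, 0, 5, 6, 7, 13, 3, 12, 11, 9, 10] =(0 8 13 10 12 9 3 1 4)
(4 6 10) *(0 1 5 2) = (0 1 5 2)(4 6 10) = [1, 5, 0, 3, 6, 2, 10, 7, 8, 9, 4]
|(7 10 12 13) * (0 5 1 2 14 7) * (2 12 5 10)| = |(0 10 5 1 12 13)(2 14 7)| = 6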